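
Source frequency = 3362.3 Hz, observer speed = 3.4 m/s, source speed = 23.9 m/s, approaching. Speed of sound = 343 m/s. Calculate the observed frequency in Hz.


Given values:
  f_s = 3362.3 Hz, v_o = 3.4 m/s, v_s = 23.9 m/s
  Direction: approaching
Formula: f_o = f_s * (c + v_o) / (c - v_s)
Numerator: c + v_o = 343 + 3.4 = 346.4
Denominator: c - v_s = 343 - 23.9 = 319.1
f_o = 3362.3 * 346.4 / 319.1 = 3649.96

3649.96 Hz


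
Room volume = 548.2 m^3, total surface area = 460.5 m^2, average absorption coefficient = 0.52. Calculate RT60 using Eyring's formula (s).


Given values:
  V = 548.2 m^3, S = 460.5 m^2, alpha = 0.52
Formula: RT60 = 0.161 * V / (-S * ln(1 - alpha))
Compute ln(1 - 0.52) = ln(0.48) = -0.733969
Denominator: -460.5 * -0.733969 = 337.9927
Numerator: 0.161 * 548.2 = 88.2602
RT60 = 88.2602 / 337.9927 = 0.261

0.261 s


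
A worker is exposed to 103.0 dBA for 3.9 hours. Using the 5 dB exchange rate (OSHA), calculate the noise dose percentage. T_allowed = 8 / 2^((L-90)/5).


Given values:
  L = 103.0 dBA, T = 3.9 hours
Formula: T_allowed = 8 / 2^((L - 90) / 5)
Compute exponent: (103.0 - 90) / 5 = 2.6
Compute 2^(2.6) = 6.062866
T_allowed = 8 / 6.062866 = 1.319508 hours
Dose = (T / T_allowed) * 100
Dose = (3.9 / 1.319508) * 100 = 295.56

295.56 %


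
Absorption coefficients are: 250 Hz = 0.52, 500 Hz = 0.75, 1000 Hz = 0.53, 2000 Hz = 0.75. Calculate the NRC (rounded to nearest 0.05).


Given values:
  a_250 = 0.52, a_500 = 0.75
  a_1000 = 0.53, a_2000 = 0.75
Formula: NRC = (a250 + a500 + a1000 + a2000) / 4
Sum = 0.52 + 0.75 + 0.53 + 0.75 = 2.55
NRC = 2.55 / 4 = 0.6375
Rounded to nearest 0.05: 0.65

0.65


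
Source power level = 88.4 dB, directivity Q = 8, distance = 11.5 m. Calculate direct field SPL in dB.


Given values:
  Lw = 88.4 dB, Q = 8, r = 11.5 m
Formula: SPL = Lw + 10 * log10(Q / (4 * pi * r^2))
Compute 4 * pi * r^2 = 4 * pi * 11.5^2 = 1661.9025
Compute Q / denom = 8 / 1661.9025 = 0.00481376
Compute 10 * log10(0.00481376) = -23.1752
SPL = 88.4 + (-23.1752) = 65.22

65.22 dB


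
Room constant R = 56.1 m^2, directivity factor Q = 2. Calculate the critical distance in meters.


Given values:
  R = 56.1 m^2, Q = 2
Formula: d_c = 0.141 * sqrt(Q * R)
Compute Q * R = 2 * 56.1 = 112.2
Compute sqrt(112.2) = 10.5925
d_c = 0.141 * 10.5925 = 1.494

1.494 m


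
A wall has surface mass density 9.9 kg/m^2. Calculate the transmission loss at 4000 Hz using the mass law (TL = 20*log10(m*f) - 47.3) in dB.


Given values:
  m = 9.9 kg/m^2, f = 4000 Hz
Formula: TL = 20 * log10(m * f) - 47.3
Compute m * f = 9.9 * 4000 = 39600.0
Compute log10(39600.0) = 4.597695
Compute 20 * 4.597695 = 91.9539
TL = 91.9539 - 47.3 = 44.65

44.65 dB


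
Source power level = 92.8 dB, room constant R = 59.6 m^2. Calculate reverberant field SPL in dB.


Given values:
  Lw = 92.8 dB, R = 59.6 m^2
Formula: SPL = Lw + 10 * log10(4 / R)
Compute 4 / R = 4 / 59.6 = 0.067114
Compute 10 * log10(0.067114) = -11.7319
SPL = 92.8 + (-11.7319) = 81.07

81.07 dB


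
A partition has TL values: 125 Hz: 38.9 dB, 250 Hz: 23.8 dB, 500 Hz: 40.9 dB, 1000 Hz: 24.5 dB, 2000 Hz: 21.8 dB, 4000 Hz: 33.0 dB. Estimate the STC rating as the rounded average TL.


Given TL values at each frequency:
  125 Hz: 38.9 dB
  250 Hz: 23.8 dB
  500 Hz: 40.9 dB
  1000 Hz: 24.5 dB
  2000 Hz: 21.8 dB
  4000 Hz: 33.0 dB
Formula: STC ~ round(average of TL values)
Sum = 38.9 + 23.8 + 40.9 + 24.5 + 21.8 + 33.0 = 182.9
Average = 182.9 / 6 = 30.48
Rounded: 30

30


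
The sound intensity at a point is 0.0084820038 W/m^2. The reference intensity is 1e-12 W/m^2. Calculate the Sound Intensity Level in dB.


Given values:
  I = 0.0084820038 W/m^2
  I_ref = 1e-12 W/m^2
Formula: SIL = 10 * log10(I / I_ref)
Compute ratio: I / I_ref = 8482003800
Compute log10: log10(8482003800) = 9.928498
Multiply: SIL = 10 * 9.928498 = 99.28

99.28 dB


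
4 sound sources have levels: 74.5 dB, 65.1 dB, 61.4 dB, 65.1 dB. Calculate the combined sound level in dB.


Formula: L_total = 10 * log10( sum(10^(Li/10)) )
  Source 1: 10^(74.5/10) = 28183829.3126
  Source 2: 10^(65.1/10) = 3235936.5693
  Source 3: 10^(61.4/10) = 1380384.2646
  Source 4: 10^(65.1/10) = 3235936.5693
Sum of linear values = 36036086.7158
L_total = 10 * log10(36036086.7158) = 75.57

75.57 dB


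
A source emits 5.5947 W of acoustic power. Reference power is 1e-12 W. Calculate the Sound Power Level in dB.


Given values:
  W = 5.5947 W
  W_ref = 1e-12 W
Formula: SWL = 10 * log10(W / W_ref)
Compute ratio: W / W_ref = 5594700000000
Compute log10: log10(5594700000000) = 12.747777
Multiply: SWL = 10 * 12.747777 = 127.48

127.48 dB


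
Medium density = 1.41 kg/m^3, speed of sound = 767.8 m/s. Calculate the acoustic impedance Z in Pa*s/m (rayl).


Given values:
  rho = 1.41 kg/m^3
  c = 767.8 m/s
Formula: Z = rho * c
Z = 1.41 * 767.8
Z = 1082.6

1082.6 rayl


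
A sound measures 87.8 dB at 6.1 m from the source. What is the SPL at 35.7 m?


Given values:
  SPL1 = 87.8 dB, r1 = 6.1 m, r2 = 35.7 m
Formula: SPL2 = SPL1 - 20 * log10(r2 / r1)
Compute ratio: r2 / r1 = 35.7 / 6.1 = 5.8525
Compute log10: log10(5.8525) = 0.767341
Compute drop: 20 * 0.767341 = 15.3468
SPL2 = 87.8 - 15.3468 = 72.45

72.45 dB


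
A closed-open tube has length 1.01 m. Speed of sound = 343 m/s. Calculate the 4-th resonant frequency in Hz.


Given values:
  Tube type: closed-open, L = 1.01 m, c = 343 m/s, n = 4
Formula: f_n = (2n - 1) * c / (4 * L)
Compute 2n - 1 = 2*4 - 1 = 7
Compute 4 * L = 4 * 1.01 = 4.04
f = 7 * 343 / 4.04
f = 594.31

594.31 Hz


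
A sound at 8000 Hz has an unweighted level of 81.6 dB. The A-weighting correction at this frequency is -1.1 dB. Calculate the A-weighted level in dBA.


Given values:
  SPL = 81.6 dB
  A-weighting at 8000 Hz = -1.1 dB
Formula: L_A = SPL + A_weight
L_A = 81.6 + (-1.1)
L_A = 80.5

80.5 dBA


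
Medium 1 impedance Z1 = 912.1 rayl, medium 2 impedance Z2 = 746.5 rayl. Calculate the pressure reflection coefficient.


Given values:
  Z1 = 912.1 rayl, Z2 = 746.5 rayl
Formula: R = (Z2 - Z1) / (Z2 + Z1)
Numerator: Z2 - Z1 = 746.5 - 912.1 = -165.6
Denominator: Z2 + Z1 = 746.5 + 912.1 = 1658.6
R = -165.6 / 1658.6 = -0.0998

-0.0998


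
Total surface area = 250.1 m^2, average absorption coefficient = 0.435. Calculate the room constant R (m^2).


Given values:
  S = 250.1 m^2, alpha = 0.435
Formula: R = S * alpha / (1 - alpha)
Numerator: 250.1 * 0.435 = 108.7935
Denominator: 1 - 0.435 = 0.565
R = 108.7935 / 0.565 = 192.55

192.55 m^2


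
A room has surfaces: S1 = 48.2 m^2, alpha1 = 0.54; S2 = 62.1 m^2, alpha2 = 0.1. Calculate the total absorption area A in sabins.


Given surfaces:
  Surface 1: 48.2 * 0.54 = 26.028
  Surface 2: 62.1 * 0.1 = 6.21
Formula: A = sum(Si * alpha_i)
A = 26.028 + 6.21
A = 32.24

32.24 sabins


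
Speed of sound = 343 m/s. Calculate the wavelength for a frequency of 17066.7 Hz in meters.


Given values:
  c = 343 m/s, f = 17066.7 Hz
Formula: lambda = c / f
lambda = 343 / 17066.7
lambda = 0.0201

0.0201 m


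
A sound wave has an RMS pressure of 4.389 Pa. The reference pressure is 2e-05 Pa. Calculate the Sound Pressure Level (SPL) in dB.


Given values:
  p = 4.389 Pa
  p_ref = 2e-05 Pa
Formula: SPL = 20 * log10(p / p_ref)
Compute ratio: p / p_ref = 4.389 / 2e-05 = 219450
Compute log10: log10(219450) = 5.341336
Multiply: SPL = 20 * 5.341336 = 106.83

106.83 dB


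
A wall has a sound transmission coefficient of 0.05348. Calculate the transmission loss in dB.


Given values:
  tau = 0.05348
Formula: TL = 10 * log10(1 / tau)
Compute 1 / tau = 1 / 0.05348 = 18.6986
Compute log10(18.6986) = 1.271809
TL = 10 * 1.271809 = 12.72

12.72 dB


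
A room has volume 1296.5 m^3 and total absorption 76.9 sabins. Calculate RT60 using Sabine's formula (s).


Given values:
  V = 1296.5 m^3
  A = 76.9 sabins
Formula: RT60 = 0.161 * V / A
Numerator: 0.161 * 1296.5 = 208.7365
RT60 = 208.7365 / 76.9 = 2.714

2.714 s


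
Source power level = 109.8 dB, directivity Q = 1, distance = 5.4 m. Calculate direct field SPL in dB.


Given values:
  Lw = 109.8 dB, Q = 1, r = 5.4 m
Formula: SPL = Lw + 10 * log10(Q / (4 * pi * r^2))
Compute 4 * pi * r^2 = 4 * pi * 5.4^2 = 366.4354
Compute Q / denom = 1 / 366.4354 = 0.00272899
Compute 10 * log10(0.00272899) = -25.64
SPL = 109.8 + (-25.64) = 84.16

84.16 dB


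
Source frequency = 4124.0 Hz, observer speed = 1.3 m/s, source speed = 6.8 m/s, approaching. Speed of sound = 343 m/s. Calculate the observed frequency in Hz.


Given values:
  f_s = 4124.0 Hz, v_o = 1.3 m/s, v_s = 6.8 m/s
  Direction: approaching
Formula: f_o = f_s * (c + v_o) / (c - v_s)
Numerator: c + v_o = 343 + 1.3 = 344.3
Denominator: c - v_s = 343 - 6.8 = 336.2
f_o = 4124.0 * 344.3 / 336.2 = 4223.36

4223.36 Hz


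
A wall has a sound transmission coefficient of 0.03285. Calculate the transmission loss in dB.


Given values:
  tau = 0.03285
Formula: TL = 10 * log10(1 / tau)
Compute 1 / tau = 1 / 0.03285 = 30.4414
Compute log10(30.4414) = 1.483465
TL = 10 * 1.483465 = 14.83

14.83 dB


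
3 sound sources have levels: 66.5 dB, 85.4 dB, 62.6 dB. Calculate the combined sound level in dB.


Formula: L_total = 10 * log10( sum(10^(Li/10)) )
  Source 1: 10^(66.5/10) = 4466835.9215
  Source 2: 10^(85.4/10) = 346736850.4525
  Source 3: 10^(62.6/10) = 1819700.8586
Sum of linear values = 353023387.2326
L_total = 10 * log10(353023387.2326) = 85.48

85.48 dB


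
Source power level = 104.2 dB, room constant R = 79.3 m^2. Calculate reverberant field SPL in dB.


Given values:
  Lw = 104.2 dB, R = 79.3 m^2
Formula: SPL = Lw + 10 * log10(4 / R)
Compute 4 / R = 4 / 79.3 = 0.050441
Compute 10 * log10(0.050441) = -12.9722
SPL = 104.2 + (-12.9722) = 91.23

91.23 dB


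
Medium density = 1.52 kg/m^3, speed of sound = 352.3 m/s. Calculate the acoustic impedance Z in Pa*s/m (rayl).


Given values:
  rho = 1.52 kg/m^3
  c = 352.3 m/s
Formula: Z = rho * c
Z = 1.52 * 352.3
Z = 535.5

535.5 rayl


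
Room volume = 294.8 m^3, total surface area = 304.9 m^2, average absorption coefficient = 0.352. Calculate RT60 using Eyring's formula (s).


Given values:
  V = 294.8 m^3, S = 304.9 m^2, alpha = 0.352
Formula: RT60 = 0.161 * V / (-S * ln(1 - alpha))
Compute ln(1 - 0.352) = ln(0.648) = -0.433865
Denominator: -304.9 * -0.433865 = 132.2854
Numerator: 0.161 * 294.8 = 47.4628
RT60 = 47.4628 / 132.2854 = 0.359

0.359 s


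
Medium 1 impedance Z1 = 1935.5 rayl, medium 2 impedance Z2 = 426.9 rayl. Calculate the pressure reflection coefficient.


Given values:
  Z1 = 1935.5 rayl, Z2 = 426.9 rayl
Formula: R = (Z2 - Z1) / (Z2 + Z1)
Numerator: Z2 - Z1 = 426.9 - 1935.5 = -1508.6
Denominator: Z2 + Z1 = 426.9 + 1935.5 = 2362.4
R = -1508.6 / 2362.4 = -0.6386

-0.6386


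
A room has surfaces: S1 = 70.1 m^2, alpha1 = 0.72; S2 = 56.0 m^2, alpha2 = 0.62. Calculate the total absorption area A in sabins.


Given surfaces:
  Surface 1: 70.1 * 0.72 = 50.472
  Surface 2: 56.0 * 0.62 = 34.72
Formula: A = sum(Si * alpha_i)
A = 50.472 + 34.72
A = 85.19

85.19 sabins


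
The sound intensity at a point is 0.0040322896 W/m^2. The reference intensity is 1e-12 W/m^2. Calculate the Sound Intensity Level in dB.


Given values:
  I = 0.0040322896 W/m^2
  I_ref = 1e-12 W/m^2
Formula: SIL = 10 * log10(I / I_ref)
Compute ratio: I / I_ref = 4032289600
Compute log10: log10(4032289600) = 9.605552
Multiply: SIL = 10 * 9.605552 = 96.06

96.06 dB


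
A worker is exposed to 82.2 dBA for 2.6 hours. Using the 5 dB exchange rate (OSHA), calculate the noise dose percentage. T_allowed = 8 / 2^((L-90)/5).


Given values:
  L = 82.2 dBA, T = 2.6 hours
Formula: T_allowed = 8 / 2^((L - 90) / 5)
Compute exponent: (82.2 - 90) / 5 = -1.56
Compute 2^(-1.56) = 0.339151
T_allowed = 8 / 0.339151 = 23.588313 hours
Dose = (T / T_allowed) * 100
Dose = (2.6 / 23.588313) * 100 = 11.02

11.02 %


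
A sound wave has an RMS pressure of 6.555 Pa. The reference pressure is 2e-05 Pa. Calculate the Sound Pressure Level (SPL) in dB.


Given values:
  p = 6.555 Pa
  p_ref = 2e-05 Pa
Formula: SPL = 20 * log10(p / p_ref)
Compute ratio: p / p_ref = 6.555 / 2e-05 = 327750
Compute log10: log10(327750) = 5.515543
Multiply: SPL = 20 * 5.515543 = 110.31

110.31 dB


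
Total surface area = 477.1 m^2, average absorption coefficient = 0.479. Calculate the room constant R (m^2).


Given values:
  S = 477.1 m^2, alpha = 0.479
Formula: R = S * alpha / (1 - alpha)
Numerator: 477.1 * 0.479 = 228.5309
Denominator: 1 - 0.479 = 0.521
R = 228.5309 / 0.521 = 438.64

438.64 m^2


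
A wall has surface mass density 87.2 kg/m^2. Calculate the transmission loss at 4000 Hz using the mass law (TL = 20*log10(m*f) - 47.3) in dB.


Given values:
  m = 87.2 kg/m^2, f = 4000 Hz
Formula: TL = 20 * log10(m * f) - 47.3
Compute m * f = 87.2 * 4000 = 348800.0
Compute log10(348800.0) = 5.542576
Compute 20 * 5.542576 = 110.8515
TL = 110.8515 - 47.3 = 63.55

63.55 dB


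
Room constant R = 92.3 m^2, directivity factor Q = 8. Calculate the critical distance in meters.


Given values:
  R = 92.3 m^2, Q = 8
Formula: d_c = 0.141 * sqrt(Q * R)
Compute Q * R = 8 * 92.3 = 738.4
Compute sqrt(738.4) = 27.1735
d_c = 0.141 * 27.1735 = 3.831

3.831 m


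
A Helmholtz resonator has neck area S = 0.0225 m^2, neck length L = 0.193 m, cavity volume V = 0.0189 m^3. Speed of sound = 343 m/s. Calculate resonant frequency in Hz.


Given values:
  S = 0.0225 m^2, L = 0.193 m, V = 0.0189 m^3, c = 343 m/s
Formula: f = (c / (2*pi)) * sqrt(S / (V * L))
Compute V * L = 0.0189 * 0.193 = 0.0036477
Compute S / (V * L) = 0.0225 / 0.0036477 = 6.1683
Compute sqrt(6.1683) = 2.483606
Compute c / (2*pi) = 343 / 6.283185 = 54.590148
f = 54.590148 * 2.483606 = 135.58

135.58 Hz


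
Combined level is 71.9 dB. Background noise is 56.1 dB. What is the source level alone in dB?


Given values:
  L_total = 71.9 dB, L_bg = 56.1 dB
Formula: L_source = 10 * log10(10^(L_total/10) - 10^(L_bg/10))
Convert to linear:
  10^(71.9/10) = 15488166.1891
  10^(56.1/10) = 407380.2778
Difference: 15488166.1891 - 407380.2778 = 15080785.9113
L_source = 10 * log10(15080785.9113) = 71.78

71.78 dB


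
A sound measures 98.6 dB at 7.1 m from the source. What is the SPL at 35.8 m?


Given values:
  SPL1 = 98.6 dB, r1 = 7.1 m, r2 = 35.8 m
Formula: SPL2 = SPL1 - 20 * log10(r2 / r1)
Compute ratio: r2 / r1 = 35.8 / 7.1 = 5.0423
Compute log10: log10(5.0423) = 0.702629
Compute drop: 20 * 0.702629 = 14.0526
SPL2 = 98.6 - 14.0526 = 84.55

84.55 dB


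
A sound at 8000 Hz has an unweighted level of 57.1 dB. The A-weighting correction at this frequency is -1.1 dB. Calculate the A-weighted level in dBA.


Given values:
  SPL = 57.1 dB
  A-weighting at 8000 Hz = -1.1 dB
Formula: L_A = SPL + A_weight
L_A = 57.1 + (-1.1)
L_A = 56.0

56.0 dBA


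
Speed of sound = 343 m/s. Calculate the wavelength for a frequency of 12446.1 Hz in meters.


Given values:
  c = 343 m/s, f = 12446.1 Hz
Formula: lambda = c / f
lambda = 343 / 12446.1
lambda = 0.0276

0.0276 m


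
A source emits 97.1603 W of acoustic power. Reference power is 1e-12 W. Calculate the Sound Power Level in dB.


Given values:
  W = 97.1603 W
  W_ref = 1e-12 W
Formula: SWL = 10 * log10(W / W_ref)
Compute ratio: W / W_ref = 97160300000000
Compute log10: log10(97160300000000) = 13.987489
Multiply: SWL = 10 * 13.987489 = 139.87

139.87 dB


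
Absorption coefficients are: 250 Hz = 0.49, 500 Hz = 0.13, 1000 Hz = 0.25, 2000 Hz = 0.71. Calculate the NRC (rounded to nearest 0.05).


Given values:
  a_250 = 0.49, a_500 = 0.13
  a_1000 = 0.25, a_2000 = 0.71
Formula: NRC = (a250 + a500 + a1000 + a2000) / 4
Sum = 0.49 + 0.13 + 0.25 + 0.71 = 1.58
NRC = 1.58 / 4 = 0.395
Rounded to nearest 0.05: 0.4

0.4


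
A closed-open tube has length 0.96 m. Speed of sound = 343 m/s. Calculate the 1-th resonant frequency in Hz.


Given values:
  Tube type: closed-open, L = 0.96 m, c = 343 m/s, n = 1
Formula: f_n = (2n - 1) * c / (4 * L)
Compute 2n - 1 = 2*1 - 1 = 1
Compute 4 * L = 4 * 0.96 = 3.84
f = 1 * 343 / 3.84
f = 89.32

89.32 Hz


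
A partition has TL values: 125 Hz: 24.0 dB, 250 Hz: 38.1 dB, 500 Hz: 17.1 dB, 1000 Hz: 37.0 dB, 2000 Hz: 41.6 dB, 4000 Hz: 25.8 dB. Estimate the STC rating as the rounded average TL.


Given TL values at each frequency:
  125 Hz: 24.0 dB
  250 Hz: 38.1 dB
  500 Hz: 17.1 dB
  1000 Hz: 37.0 dB
  2000 Hz: 41.6 dB
  4000 Hz: 25.8 dB
Formula: STC ~ round(average of TL values)
Sum = 24.0 + 38.1 + 17.1 + 37.0 + 41.6 + 25.8 = 183.6
Average = 183.6 / 6 = 30.6
Rounded: 31

31


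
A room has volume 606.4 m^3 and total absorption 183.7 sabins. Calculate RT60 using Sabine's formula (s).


Given values:
  V = 606.4 m^3
  A = 183.7 sabins
Formula: RT60 = 0.161 * V / A
Numerator: 0.161 * 606.4 = 97.6304
RT60 = 97.6304 / 183.7 = 0.531

0.531 s


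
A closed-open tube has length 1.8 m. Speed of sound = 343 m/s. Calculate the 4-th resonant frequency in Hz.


Given values:
  Tube type: closed-open, L = 1.8 m, c = 343 m/s, n = 4
Formula: f_n = (2n - 1) * c / (4 * L)
Compute 2n - 1 = 2*4 - 1 = 7
Compute 4 * L = 4 * 1.8 = 7.2
f = 7 * 343 / 7.2
f = 333.47

333.47 Hz


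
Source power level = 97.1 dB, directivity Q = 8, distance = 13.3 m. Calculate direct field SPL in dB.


Given values:
  Lw = 97.1 dB, Q = 8, r = 13.3 m
Formula: SPL = Lw + 10 * log10(Q / (4 * pi * r^2))
Compute 4 * pi * r^2 = 4 * pi * 13.3^2 = 2222.8653
Compute Q / denom = 8 / 2222.8653 = 0.00359896
Compute 10 * log10(0.00359896) = -24.4382
SPL = 97.1 + (-24.4382) = 72.66

72.66 dB


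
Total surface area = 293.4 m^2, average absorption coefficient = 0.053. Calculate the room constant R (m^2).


Given values:
  S = 293.4 m^2, alpha = 0.053
Formula: R = S * alpha / (1 - alpha)
Numerator: 293.4 * 0.053 = 15.5502
Denominator: 1 - 0.053 = 0.947
R = 15.5502 / 0.947 = 16.42

16.42 m^2


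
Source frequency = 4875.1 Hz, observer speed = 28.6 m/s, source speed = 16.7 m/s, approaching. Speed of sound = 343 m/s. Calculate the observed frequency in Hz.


Given values:
  f_s = 4875.1 Hz, v_o = 28.6 m/s, v_s = 16.7 m/s
  Direction: approaching
Formula: f_o = f_s * (c + v_o) / (c - v_s)
Numerator: c + v_o = 343 + 28.6 = 371.6
Denominator: c - v_s = 343 - 16.7 = 326.3
f_o = 4875.1 * 371.6 / 326.3 = 5551.91

5551.91 Hz


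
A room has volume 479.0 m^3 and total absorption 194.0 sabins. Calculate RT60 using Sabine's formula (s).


Given values:
  V = 479.0 m^3
  A = 194.0 sabins
Formula: RT60 = 0.161 * V / A
Numerator: 0.161 * 479.0 = 77.119
RT60 = 77.119 / 194.0 = 0.398

0.398 s


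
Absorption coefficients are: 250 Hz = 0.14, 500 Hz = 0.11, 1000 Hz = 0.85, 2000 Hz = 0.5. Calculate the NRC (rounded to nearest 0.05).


Given values:
  a_250 = 0.14, a_500 = 0.11
  a_1000 = 0.85, a_2000 = 0.5
Formula: NRC = (a250 + a500 + a1000 + a2000) / 4
Sum = 0.14 + 0.11 + 0.85 + 0.5 = 1.6
NRC = 1.6 / 4 = 0.4
Rounded to nearest 0.05: 0.4

0.4


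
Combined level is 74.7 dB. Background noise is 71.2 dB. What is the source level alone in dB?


Given values:
  L_total = 74.7 dB, L_bg = 71.2 dB
Formula: L_source = 10 * log10(10^(L_total/10) - 10^(L_bg/10))
Convert to linear:
  10^(74.7/10) = 29512092.2667
  10^(71.2/10) = 13182567.3856
Difference: 29512092.2667 - 13182567.3856 = 16329524.8811
L_source = 10 * log10(16329524.8811) = 72.13

72.13 dB


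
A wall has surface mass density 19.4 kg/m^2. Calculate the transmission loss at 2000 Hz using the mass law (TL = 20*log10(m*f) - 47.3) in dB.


Given values:
  m = 19.4 kg/m^2, f = 2000 Hz
Formula: TL = 20 * log10(m * f) - 47.3
Compute m * f = 19.4 * 2000 = 38800.0
Compute log10(38800.0) = 4.588832
Compute 20 * 4.588832 = 91.7766
TL = 91.7766 - 47.3 = 44.48

44.48 dB


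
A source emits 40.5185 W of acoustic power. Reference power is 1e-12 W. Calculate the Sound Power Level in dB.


Given values:
  W = 40.5185 W
  W_ref = 1e-12 W
Formula: SWL = 10 * log10(W / W_ref)
Compute ratio: W / W_ref = 40518500000000
Compute log10: log10(40518500000000) = 13.607653
Multiply: SWL = 10 * 13.607653 = 136.08

136.08 dB


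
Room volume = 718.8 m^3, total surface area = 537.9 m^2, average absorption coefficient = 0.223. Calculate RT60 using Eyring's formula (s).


Given values:
  V = 718.8 m^3, S = 537.9 m^2, alpha = 0.223
Formula: RT60 = 0.161 * V / (-S * ln(1 - alpha))
Compute ln(1 - 0.223) = ln(0.777) = -0.252315
Denominator: -537.9 * -0.252315 = 135.7202
Numerator: 0.161 * 718.8 = 115.7268
RT60 = 115.7268 / 135.7202 = 0.853

0.853 s


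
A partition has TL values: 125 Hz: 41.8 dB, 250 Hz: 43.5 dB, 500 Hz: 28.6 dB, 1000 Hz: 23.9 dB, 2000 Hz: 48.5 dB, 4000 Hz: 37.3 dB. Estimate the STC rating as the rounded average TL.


Given TL values at each frequency:
  125 Hz: 41.8 dB
  250 Hz: 43.5 dB
  500 Hz: 28.6 dB
  1000 Hz: 23.9 dB
  2000 Hz: 48.5 dB
  4000 Hz: 37.3 dB
Formula: STC ~ round(average of TL values)
Sum = 41.8 + 43.5 + 28.6 + 23.9 + 48.5 + 37.3 = 223.6
Average = 223.6 / 6 = 37.27
Rounded: 37

37


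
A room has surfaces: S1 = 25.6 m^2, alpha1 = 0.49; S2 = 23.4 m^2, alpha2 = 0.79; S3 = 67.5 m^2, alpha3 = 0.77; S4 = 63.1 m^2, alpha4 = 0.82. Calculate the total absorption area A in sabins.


Given surfaces:
  Surface 1: 25.6 * 0.49 = 12.544
  Surface 2: 23.4 * 0.79 = 18.486
  Surface 3: 67.5 * 0.77 = 51.975
  Surface 4: 63.1 * 0.82 = 51.742
Formula: A = sum(Si * alpha_i)
A = 12.544 + 18.486 + 51.975 + 51.742
A = 134.75

134.75 sabins


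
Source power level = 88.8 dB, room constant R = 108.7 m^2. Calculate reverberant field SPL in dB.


Given values:
  Lw = 88.8 dB, R = 108.7 m^2
Formula: SPL = Lw + 10 * log10(4 / R)
Compute 4 / R = 4 / 108.7 = 0.036799
Compute 10 * log10(0.036799) = -14.3416
SPL = 88.8 + (-14.3416) = 74.46

74.46 dB


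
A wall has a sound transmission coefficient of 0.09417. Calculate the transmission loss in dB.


Given values:
  tau = 0.09417
Formula: TL = 10 * log10(1 / tau)
Compute 1 / tau = 1 / 0.09417 = 10.6191
Compute log10(10.6191) = 1.026088
TL = 10 * 1.026088 = 10.26

10.26 dB


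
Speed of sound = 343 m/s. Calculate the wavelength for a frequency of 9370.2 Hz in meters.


Given values:
  c = 343 m/s, f = 9370.2 Hz
Formula: lambda = c / f
lambda = 343 / 9370.2
lambda = 0.0366

0.0366 m


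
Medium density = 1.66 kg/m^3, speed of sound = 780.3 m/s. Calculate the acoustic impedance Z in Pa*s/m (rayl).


Given values:
  rho = 1.66 kg/m^3
  c = 780.3 m/s
Formula: Z = rho * c
Z = 1.66 * 780.3
Z = 1295.3

1295.3 rayl


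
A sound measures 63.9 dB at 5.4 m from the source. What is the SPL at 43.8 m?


Given values:
  SPL1 = 63.9 dB, r1 = 5.4 m, r2 = 43.8 m
Formula: SPL2 = SPL1 - 20 * log10(r2 / r1)
Compute ratio: r2 / r1 = 43.8 / 5.4 = 8.1111
Compute log10: log10(8.1111) = 0.90908
Compute drop: 20 * 0.90908 = 18.1816
SPL2 = 63.9 - 18.1816 = 45.72

45.72 dB


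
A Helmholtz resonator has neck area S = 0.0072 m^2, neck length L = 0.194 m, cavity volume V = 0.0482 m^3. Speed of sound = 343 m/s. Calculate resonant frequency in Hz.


Given values:
  S = 0.0072 m^2, L = 0.194 m, V = 0.0482 m^3, c = 343 m/s
Formula: f = (c / (2*pi)) * sqrt(S / (V * L))
Compute V * L = 0.0482 * 0.194 = 0.0093508
Compute S / (V * L) = 0.0072 / 0.0093508 = 0.77
Compute sqrt(0.77) = 0.877496
Compute c / (2*pi) = 343 / 6.283185 = 54.590148
f = 54.590148 * 0.877496 = 47.9

47.9 Hz


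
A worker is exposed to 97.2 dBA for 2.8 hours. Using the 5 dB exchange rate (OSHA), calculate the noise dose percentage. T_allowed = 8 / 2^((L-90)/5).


Given values:
  L = 97.2 dBA, T = 2.8 hours
Formula: T_allowed = 8 / 2^((L - 90) / 5)
Compute exponent: (97.2 - 90) / 5 = 1.44
Compute 2^(1.44) = 2.713209
T_allowed = 8 / 2.713209 = 2.948538 hours
Dose = (T / T_allowed) * 100
Dose = (2.8 / 2.948538) * 100 = 94.96

94.96 %


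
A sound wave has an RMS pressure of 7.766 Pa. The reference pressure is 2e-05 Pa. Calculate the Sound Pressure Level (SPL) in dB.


Given values:
  p = 7.766 Pa
  p_ref = 2e-05 Pa
Formula: SPL = 20 * log10(p / p_ref)
Compute ratio: p / p_ref = 7.766 / 2e-05 = 388300
Compute log10: log10(388300) = 5.589167
Multiply: SPL = 20 * 5.589167 = 111.78

111.78 dB


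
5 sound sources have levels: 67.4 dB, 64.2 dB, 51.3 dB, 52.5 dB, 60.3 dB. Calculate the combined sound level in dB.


Formula: L_total = 10 * log10( sum(10^(Li/10)) )
  Source 1: 10^(67.4/10) = 5495408.7386
  Source 2: 10^(64.2/10) = 2630267.9919
  Source 3: 10^(51.3/10) = 134896.2883
  Source 4: 10^(52.5/10) = 177827.941
  Source 5: 10^(60.3/10) = 1071519.3052
Sum of linear values = 9509920.265
L_total = 10 * log10(9509920.265) = 69.78

69.78 dB


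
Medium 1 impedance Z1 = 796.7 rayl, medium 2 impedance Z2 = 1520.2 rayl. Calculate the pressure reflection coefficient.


Given values:
  Z1 = 796.7 rayl, Z2 = 1520.2 rayl
Formula: R = (Z2 - Z1) / (Z2 + Z1)
Numerator: Z2 - Z1 = 1520.2 - 796.7 = 723.5
Denominator: Z2 + Z1 = 1520.2 + 796.7 = 2316.9
R = 723.5 / 2316.9 = 0.3123

0.3123


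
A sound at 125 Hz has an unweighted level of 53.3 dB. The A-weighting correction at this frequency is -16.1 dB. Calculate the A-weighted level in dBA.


Given values:
  SPL = 53.3 dB
  A-weighting at 125 Hz = -16.1 dB
Formula: L_A = SPL + A_weight
L_A = 53.3 + (-16.1)
L_A = 37.2

37.2 dBA


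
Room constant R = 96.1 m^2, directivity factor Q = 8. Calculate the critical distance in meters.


Given values:
  R = 96.1 m^2, Q = 8
Formula: d_c = 0.141 * sqrt(Q * R)
Compute Q * R = 8 * 96.1 = 768.8
Compute sqrt(768.8) = 27.7272
d_c = 0.141 * 27.7272 = 3.91

3.91 m


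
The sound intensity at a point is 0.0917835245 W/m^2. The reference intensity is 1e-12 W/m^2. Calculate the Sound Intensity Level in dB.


Given values:
  I = 0.0917835245 W/m^2
  I_ref = 1e-12 W/m^2
Formula: SIL = 10 * log10(I / I_ref)
Compute ratio: I / I_ref = 91783524500
Compute log10: log10(91783524500) = 10.962765
Multiply: SIL = 10 * 10.962765 = 109.63

109.63 dB


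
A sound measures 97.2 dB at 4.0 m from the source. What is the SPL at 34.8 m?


Given values:
  SPL1 = 97.2 dB, r1 = 4.0 m, r2 = 34.8 m
Formula: SPL2 = SPL1 - 20 * log10(r2 / r1)
Compute ratio: r2 / r1 = 34.8 / 4.0 = 8.7
Compute log10: log10(8.7) = 0.939519
Compute drop: 20 * 0.939519 = 18.7904
SPL2 = 97.2 - 18.7904 = 78.41

78.41 dB


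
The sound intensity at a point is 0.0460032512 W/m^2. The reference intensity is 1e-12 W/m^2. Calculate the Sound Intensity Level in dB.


Given values:
  I = 0.0460032512 W/m^2
  I_ref = 1e-12 W/m^2
Formula: SIL = 10 * log10(I / I_ref)
Compute ratio: I / I_ref = 46003251200
Compute log10: log10(46003251200) = 10.662789
Multiply: SIL = 10 * 10.662789 = 106.63

106.63 dB


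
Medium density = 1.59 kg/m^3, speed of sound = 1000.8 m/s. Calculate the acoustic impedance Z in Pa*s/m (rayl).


Given values:
  rho = 1.59 kg/m^3
  c = 1000.8 m/s
Formula: Z = rho * c
Z = 1.59 * 1000.8
Z = 1591.27

1591.27 rayl


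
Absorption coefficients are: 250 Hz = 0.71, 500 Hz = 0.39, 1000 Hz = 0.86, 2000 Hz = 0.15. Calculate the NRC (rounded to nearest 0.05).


Given values:
  a_250 = 0.71, a_500 = 0.39
  a_1000 = 0.86, a_2000 = 0.15
Formula: NRC = (a250 + a500 + a1000 + a2000) / 4
Sum = 0.71 + 0.39 + 0.86 + 0.15 = 2.11
NRC = 2.11 / 4 = 0.5275
Rounded to nearest 0.05: 0.55

0.55


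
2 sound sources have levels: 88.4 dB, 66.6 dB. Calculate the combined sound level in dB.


Formula: L_total = 10 * log10( sum(10^(Li/10)) )
  Source 1: 10^(88.4/10) = 691830970.9189
  Source 2: 10^(66.6/10) = 4570881.8961
Sum of linear values = 696401852.815
L_total = 10 * log10(696401852.815) = 88.43

88.43 dB


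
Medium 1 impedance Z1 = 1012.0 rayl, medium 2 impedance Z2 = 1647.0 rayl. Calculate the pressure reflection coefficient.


Given values:
  Z1 = 1012.0 rayl, Z2 = 1647.0 rayl
Formula: R = (Z2 - Z1) / (Z2 + Z1)
Numerator: Z2 - Z1 = 1647.0 - 1012.0 = 635.0
Denominator: Z2 + Z1 = 1647.0 + 1012.0 = 2659.0
R = 635.0 / 2659.0 = 0.2388

0.2388


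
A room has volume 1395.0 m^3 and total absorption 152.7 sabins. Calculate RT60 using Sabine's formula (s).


Given values:
  V = 1395.0 m^3
  A = 152.7 sabins
Formula: RT60 = 0.161 * V / A
Numerator: 0.161 * 1395.0 = 224.595
RT60 = 224.595 / 152.7 = 1.471

1.471 s


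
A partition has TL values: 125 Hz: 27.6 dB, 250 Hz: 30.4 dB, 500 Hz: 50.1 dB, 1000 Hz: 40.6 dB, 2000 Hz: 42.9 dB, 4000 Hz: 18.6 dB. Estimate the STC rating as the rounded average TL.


Given TL values at each frequency:
  125 Hz: 27.6 dB
  250 Hz: 30.4 dB
  500 Hz: 50.1 dB
  1000 Hz: 40.6 dB
  2000 Hz: 42.9 dB
  4000 Hz: 18.6 dB
Formula: STC ~ round(average of TL values)
Sum = 27.6 + 30.4 + 50.1 + 40.6 + 42.9 + 18.6 = 210.2
Average = 210.2 / 6 = 35.03
Rounded: 35

35


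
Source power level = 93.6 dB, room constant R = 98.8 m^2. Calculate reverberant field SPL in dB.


Given values:
  Lw = 93.6 dB, R = 98.8 m^2
Formula: SPL = Lw + 10 * log10(4 / R)
Compute 4 / R = 4 / 98.8 = 0.040486
Compute 10 * log10(0.040486) = -13.927
SPL = 93.6 + (-13.927) = 79.67

79.67 dB


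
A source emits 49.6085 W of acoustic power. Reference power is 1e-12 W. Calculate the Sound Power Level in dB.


Given values:
  W = 49.6085 W
  W_ref = 1e-12 W
Formula: SWL = 10 * log10(W / W_ref)
Compute ratio: W / W_ref = 49608500000000
Compute log10: log10(49608500000000) = 13.695556
Multiply: SWL = 10 * 13.695556 = 136.96

136.96 dB


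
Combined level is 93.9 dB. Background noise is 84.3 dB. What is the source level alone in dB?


Given values:
  L_total = 93.9 dB, L_bg = 84.3 dB
Formula: L_source = 10 * log10(10^(L_total/10) - 10^(L_bg/10))
Convert to linear:
  10^(93.9/10) = 2454708915.685
  10^(84.3/10) = 269153480.3927
Difference: 2454708915.685 - 269153480.3927 = 2185555435.2923
L_source = 10 * log10(2185555435.2923) = 93.4

93.4 dB


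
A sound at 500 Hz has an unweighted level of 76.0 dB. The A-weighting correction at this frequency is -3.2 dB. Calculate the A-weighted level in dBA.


Given values:
  SPL = 76.0 dB
  A-weighting at 500 Hz = -3.2 dB
Formula: L_A = SPL + A_weight
L_A = 76.0 + (-3.2)
L_A = 72.8

72.8 dBA


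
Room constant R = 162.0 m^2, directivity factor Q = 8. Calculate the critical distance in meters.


Given values:
  R = 162.0 m^2, Q = 8
Formula: d_c = 0.141 * sqrt(Q * R)
Compute Q * R = 8 * 162.0 = 1296.0
Compute sqrt(1296.0) = 36.0
d_c = 0.141 * 36.0 = 5.076

5.076 m


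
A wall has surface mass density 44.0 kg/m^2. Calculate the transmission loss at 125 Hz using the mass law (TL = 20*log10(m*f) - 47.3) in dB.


Given values:
  m = 44.0 kg/m^2, f = 125 Hz
Formula: TL = 20 * log10(m * f) - 47.3
Compute m * f = 44.0 * 125 = 5500.0
Compute log10(5500.0) = 3.740363
Compute 20 * 3.740363 = 74.8073
TL = 74.8073 - 47.3 = 27.51

27.51 dB


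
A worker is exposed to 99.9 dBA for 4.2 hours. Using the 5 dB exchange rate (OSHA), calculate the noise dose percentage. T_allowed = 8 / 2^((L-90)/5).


Given values:
  L = 99.9 dBA, T = 4.2 hours
Formula: T_allowed = 8 / 2^((L - 90) / 5)
Compute exponent: (99.9 - 90) / 5 = 1.98
Compute 2^(1.98) = 3.944931
T_allowed = 8 / 3.944931 = 2.027919 hours
Dose = (T / T_allowed) * 100
Dose = (4.2 / 2.027919) * 100 = 207.11

207.11 %


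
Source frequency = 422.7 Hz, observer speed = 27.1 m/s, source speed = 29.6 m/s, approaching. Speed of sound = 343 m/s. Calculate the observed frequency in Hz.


Given values:
  f_s = 422.7 Hz, v_o = 27.1 m/s, v_s = 29.6 m/s
  Direction: approaching
Formula: f_o = f_s * (c + v_o) / (c - v_s)
Numerator: c + v_o = 343 + 27.1 = 370.1
Denominator: c - v_s = 343 - 29.6 = 313.4
f_o = 422.7 * 370.1 / 313.4 = 499.17

499.17 Hz


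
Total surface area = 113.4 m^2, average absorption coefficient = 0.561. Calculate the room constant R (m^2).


Given values:
  S = 113.4 m^2, alpha = 0.561
Formula: R = S * alpha / (1 - alpha)
Numerator: 113.4 * 0.561 = 63.6174
Denominator: 1 - 0.561 = 0.439
R = 63.6174 / 0.439 = 144.91

144.91 m^2


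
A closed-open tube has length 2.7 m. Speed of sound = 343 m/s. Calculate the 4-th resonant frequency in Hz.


Given values:
  Tube type: closed-open, L = 2.7 m, c = 343 m/s, n = 4
Formula: f_n = (2n - 1) * c / (4 * L)
Compute 2n - 1 = 2*4 - 1 = 7
Compute 4 * L = 4 * 2.7 = 10.8
f = 7 * 343 / 10.8
f = 222.31

222.31 Hz


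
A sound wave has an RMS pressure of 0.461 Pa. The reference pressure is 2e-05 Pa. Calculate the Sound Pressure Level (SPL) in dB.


Given values:
  p = 0.461 Pa
  p_ref = 2e-05 Pa
Formula: SPL = 20 * log10(p / p_ref)
Compute ratio: p / p_ref = 0.461 / 2e-05 = 23050
Compute log10: log10(23050) = 4.362671
Multiply: SPL = 20 * 4.362671 = 87.25

87.25 dB


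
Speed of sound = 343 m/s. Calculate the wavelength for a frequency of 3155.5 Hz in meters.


Given values:
  c = 343 m/s, f = 3155.5 Hz
Formula: lambda = c / f
lambda = 343 / 3155.5
lambda = 0.1087

0.1087 m


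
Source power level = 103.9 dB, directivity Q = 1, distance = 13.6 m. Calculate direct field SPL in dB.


Given values:
  Lw = 103.9 dB, Q = 1, r = 13.6 m
Formula: SPL = Lw + 10 * log10(Q / (4 * pi * r^2))
Compute 4 * pi * r^2 = 4 * pi * 13.6^2 = 2324.2759
Compute Q / denom = 1 / 2324.2759 = 0.00043024
Compute 10 * log10(0.00043024) = -33.6629
SPL = 103.9 + (-33.6629) = 70.24

70.24 dB


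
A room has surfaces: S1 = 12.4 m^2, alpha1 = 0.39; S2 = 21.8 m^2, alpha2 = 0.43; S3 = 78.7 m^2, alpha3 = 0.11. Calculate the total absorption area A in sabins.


Given surfaces:
  Surface 1: 12.4 * 0.39 = 4.836
  Surface 2: 21.8 * 0.43 = 9.374
  Surface 3: 78.7 * 0.11 = 8.657
Formula: A = sum(Si * alpha_i)
A = 4.836 + 9.374 + 8.657
A = 22.87

22.87 sabins


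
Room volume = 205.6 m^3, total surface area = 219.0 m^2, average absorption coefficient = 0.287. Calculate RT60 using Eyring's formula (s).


Given values:
  V = 205.6 m^3, S = 219.0 m^2, alpha = 0.287
Formula: RT60 = 0.161 * V / (-S * ln(1 - alpha))
Compute ln(1 - 0.287) = ln(0.713) = -0.338274
Denominator: -219.0 * -0.338274 = 74.082
Numerator: 0.161 * 205.6 = 33.1016
RT60 = 33.1016 / 74.082 = 0.447

0.447 s


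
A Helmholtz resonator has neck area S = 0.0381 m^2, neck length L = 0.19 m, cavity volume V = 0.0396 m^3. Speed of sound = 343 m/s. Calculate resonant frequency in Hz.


Given values:
  S = 0.0381 m^2, L = 0.19 m, V = 0.0396 m^3, c = 343 m/s
Formula: f = (c / (2*pi)) * sqrt(S / (V * L))
Compute V * L = 0.0396 * 0.19 = 0.007524
Compute S / (V * L) = 0.0381 / 0.007524 = 5.0638
Compute sqrt(5.0638) = 2.250289
Compute c / (2*pi) = 343 / 6.283185 = 54.590148
f = 54.590148 * 2.250289 = 122.84

122.84 Hz


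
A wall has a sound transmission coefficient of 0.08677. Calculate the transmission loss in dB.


Given values:
  tau = 0.08677
Formula: TL = 10 * log10(1 / tau)
Compute 1 / tau = 1 / 0.08677 = 11.5247
Compute log10(11.5247) = 1.06163
TL = 10 * 1.06163 = 10.62

10.62 dB


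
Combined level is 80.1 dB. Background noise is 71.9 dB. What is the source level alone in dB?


Given values:
  L_total = 80.1 dB, L_bg = 71.9 dB
Formula: L_source = 10 * log10(10^(L_total/10) - 10^(L_bg/10))
Convert to linear:
  10^(80.1/10) = 102329299.2281
  10^(71.9/10) = 15488166.1891
Difference: 102329299.2281 - 15488166.1891 = 86841133.039
L_source = 10 * log10(86841133.039) = 79.39

79.39 dB


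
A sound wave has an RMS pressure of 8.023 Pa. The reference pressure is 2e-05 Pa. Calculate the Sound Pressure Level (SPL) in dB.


Given values:
  p = 8.023 Pa
  p_ref = 2e-05 Pa
Formula: SPL = 20 * log10(p / p_ref)
Compute ratio: p / p_ref = 8.023 / 2e-05 = 401150
Compute log10: log10(401150) = 5.603307
Multiply: SPL = 20 * 5.603307 = 112.07

112.07 dB


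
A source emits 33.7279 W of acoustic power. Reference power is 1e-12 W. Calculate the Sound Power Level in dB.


Given values:
  W = 33.7279 W
  W_ref = 1e-12 W
Formula: SWL = 10 * log10(W / W_ref)
Compute ratio: W / W_ref = 33727900000000
Compute log10: log10(33727900000000) = 13.527989
Multiply: SWL = 10 * 13.527989 = 135.28

135.28 dB


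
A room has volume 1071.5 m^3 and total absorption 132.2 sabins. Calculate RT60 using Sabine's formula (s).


Given values:
  V = 1071.5 m^3
  A = 132.2 sabins
Formula: RT60 = 0.161 * V / A
Numerator: 0.161 * 1071.5 = 172.5115
RT60 = 172.5115 / 132.2 = 1.305

1.305 s


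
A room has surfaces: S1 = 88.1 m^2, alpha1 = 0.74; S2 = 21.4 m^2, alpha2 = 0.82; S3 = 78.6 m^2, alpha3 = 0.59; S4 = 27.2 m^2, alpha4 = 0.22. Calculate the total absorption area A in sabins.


Given surfaces:
  Surface 1: 88.1 * 0.74 = 65.194
  Surface 2: 21.4 * 0.82 = 17.548
  Surface 3: 78.6 * 0.59 = 46.374
  Surface 4: 27.2 * 0.22 = 5.984
Formula: A = sum(Si * alpha_i)
A = 65.194 + 17.548 + 46.374 + 5.984
A = 135.1

135.1 sabins


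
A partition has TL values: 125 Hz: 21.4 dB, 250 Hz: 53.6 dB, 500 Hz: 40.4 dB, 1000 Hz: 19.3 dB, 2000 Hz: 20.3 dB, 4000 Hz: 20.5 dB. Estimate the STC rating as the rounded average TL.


Given TL values at each frequency:
  125 Hz: 21.4 dB
  250 Hz: 53.6 dB
  500 Hz: 40.4 dB
  1000 Hz: 19.3 dB
  2000 Hz: 20.3 dB
  4000 Hz: 20.5 dB
Formula: STC ~ round(average of TL values)
Sum = 21.4 + 53.6 + 40.4 + 19.3 + 20.3 + 20.5 = 175.5
Average = 175.5 / 6 = 29.25
Rounded: 29

29


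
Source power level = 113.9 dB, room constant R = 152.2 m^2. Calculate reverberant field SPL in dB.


Given values:
  Lw = 113.9 dB, R = 152.2 m^2
Formula: SPL = Lw + 10 * log10(4 / R)
Compute 4 / R = 4 / 152.2 = 0.026281
Compute 10 * log10(0.026281) = -15.8036
SPL = 113.9 + (-15.8036) = 98.1

98.1 dB


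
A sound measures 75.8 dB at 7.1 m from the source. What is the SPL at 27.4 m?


Given values:
  SPL1 = 75.8 dB, r1 = 7.1 m, r2 = 27.4 m
Formula: SPL2 = SPL1 - 20 * log10(r2 / r1)
Compute ratio: r2 / r1 = 27.4 / 7.1 = 3.8592
Compute log10: log10(3.8592) = 0.586497
Compute drop: 20 * 0.586497 = 11.7299
SPL2 = 75.8 - 11.7299 = 64.07

64.07 dB


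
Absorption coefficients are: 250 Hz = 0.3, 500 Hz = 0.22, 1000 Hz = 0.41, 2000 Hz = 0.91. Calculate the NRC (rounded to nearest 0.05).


Given values:
  a_250 = 0.3, a_500 = 0.22
  a_1000 = 0.41, a_2000 = 0.91
Formula: NRC = (a250 + a500 + a1000 + a2000) / 4
Sum = 0.3 + 0.22 + 0.41 + 0.91 = 1.84
NRC = 1.84 / 4 = 0.46
Rounded to nearest 0.05: 0.45

0.45


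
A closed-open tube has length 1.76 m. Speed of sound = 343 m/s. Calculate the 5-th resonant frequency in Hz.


Given values:
  Tube type: closed-open, L = 1.76 m, c = 343 m/s, n = 5
Formula: f_n = (2n - 1) * c / (4 * L)
Compute 2n - 1 = 2*5 - 1 = 9
Compute 4 * L = 4 * 1.76 = 7.04
f = 9 * 343 / 7.04
f = 438.49

438.49 Hz


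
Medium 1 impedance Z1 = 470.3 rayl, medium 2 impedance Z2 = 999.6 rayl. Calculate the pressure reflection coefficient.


Given values:
  Z1 = 470.3 rayl, Z2 = 999.6 rayl
Formula: R = (Z2 - Z1) / (Z2 + Z1)
Numerator: Z2 - Z1 = 999.6 - 470.3 = 529.3
Denominator: Z2 + Z1 = 999.6 + 470.3 = 1469.9
R = 529.3 / 1469.9 = 0.3601

0.3601


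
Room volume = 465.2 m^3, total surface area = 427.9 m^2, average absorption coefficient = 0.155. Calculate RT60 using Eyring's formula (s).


Given values:
  V = 465.2 m^3, S = 427.9 m^2, alpha = 0.155
Formula: RT60 = 0.161 * V / (-S * ln(1 - alpha))
Compute ln(1 - 0.155) = ln(0.845) = -0.168419
Denominator: -427.9 * -0.168419 = 72.0665
Numerator: 0.161 * 465.2 = 74.8972
RT60 = 74.8972 / 72.0665 = 1.039

1.039 s


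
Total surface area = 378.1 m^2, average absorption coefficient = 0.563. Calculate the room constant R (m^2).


Given values:
  S = 378.1 m^2, alpha = 0.563
Formula: R = S * alpha / (1 - alpha)
Numerator: 378.1 * 0.563 = 212.8703
Denominator: 1 - 0.563 = 0.437
R = 212.8703 / 0.437 = 487.12

487.12 m^2


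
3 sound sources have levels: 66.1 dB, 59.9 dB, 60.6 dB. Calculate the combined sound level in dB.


Formula: L_total = 10 * log10( sum(10^(Li/10)) )
  Source 1: 10^(66.1/10) = 4073802.778
  Source 2: 10^(59.9/10) = 977237.221
  Source 3: 10^(60.6/10) = 1148153.6215
Sum of linear values = 6199193.6205
L_total = 10 * log10(6199193.6205) = 67.92

67.92 dB


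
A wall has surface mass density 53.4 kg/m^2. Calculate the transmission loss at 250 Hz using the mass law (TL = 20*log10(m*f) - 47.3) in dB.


Given values:
  m = 53.4 kg/m^2, f = 250 Hz
Formula: TL = 20 * log10(m * f) - 47.3
Compute m * f = 53.4 * 250 = 13350.0
Compute log10(13350.0) = 4.125481
Compute 20 * 4.125481 = 82.5096
TL = 82.5096 - 47.3 = 35.21

35.21 dB
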